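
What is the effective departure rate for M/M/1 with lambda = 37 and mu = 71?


For a stable queue (lambda < mu), throughput = lambda = 37 per hour

37 per hour


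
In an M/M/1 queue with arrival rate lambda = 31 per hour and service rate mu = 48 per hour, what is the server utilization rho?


rho = lambda/mu = 31/48 = 0.6458

0.6458


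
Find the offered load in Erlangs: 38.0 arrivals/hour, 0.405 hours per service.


Offered load a = lambda * E[S] = 38.0 * 0.405 = 15.39 Erlangs

15.39 Erlangs


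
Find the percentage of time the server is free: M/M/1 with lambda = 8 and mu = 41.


Idle fraction = (1 - rho) * 100 = (1 - 8/41) * 100 = 80.5%

80.5%


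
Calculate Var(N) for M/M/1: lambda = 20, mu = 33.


rho = 20/33; Var(N) = rho/(1-rho)^2 = 3.91

3.91


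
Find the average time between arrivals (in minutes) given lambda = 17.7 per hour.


Mean interarrival time = 60/lambda = 60/17.7 = 3.39 minutes

3.39 minutes


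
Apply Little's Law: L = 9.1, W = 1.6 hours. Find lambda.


lambda = L / W = 9.1 / 1.6 = 5.69 per hour

5.69 per hour


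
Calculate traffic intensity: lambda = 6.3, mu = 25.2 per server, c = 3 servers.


rho = lambda / (c * mu) = 6.3 / (3 * 25.2) = 0.0833

0.0833


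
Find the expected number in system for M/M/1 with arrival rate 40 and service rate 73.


rho = 40/73; L = rho/(1-rho) = 1.21

1.21


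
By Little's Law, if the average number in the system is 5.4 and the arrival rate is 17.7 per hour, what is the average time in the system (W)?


W = L / lambda = 5.4 / 17.7 = 0.3051 hours

0.3051 hours


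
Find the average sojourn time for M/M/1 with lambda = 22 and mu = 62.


W = 1/(mu - lambda) = 1/(62 - 22) = 0.025 hours

0.025 hours


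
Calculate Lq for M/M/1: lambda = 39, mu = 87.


rho = 39/87; Lq = rho^2/(1-rho) = 0.36

0.36


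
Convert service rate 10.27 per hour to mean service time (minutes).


Mean service time = 60/mu = 60/10.27 = 5.84 minutes

5.84 minutes


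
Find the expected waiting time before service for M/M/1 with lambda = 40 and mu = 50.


rho = 40/50; Wq = rho/(mu - lambda) = 0.08 hours

0.08 hours


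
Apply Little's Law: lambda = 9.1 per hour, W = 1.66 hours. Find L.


L = lambda * W = 9.1 * 1.66 = 15.11

15.11


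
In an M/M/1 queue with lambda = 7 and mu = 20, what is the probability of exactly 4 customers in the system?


rho = 7/20; P(n) = (1-rho)*rho^n = (1-7/20)*(7/20)^4 = 0.0098

0.0098


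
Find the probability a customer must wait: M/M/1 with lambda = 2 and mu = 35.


P(wait) = rho = lambda/mu = 2/35 = 0.0571

0.0571


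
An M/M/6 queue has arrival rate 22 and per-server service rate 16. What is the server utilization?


rho = lambda/(c*mu) = 22/(6*16) = 0.2292

0.2292


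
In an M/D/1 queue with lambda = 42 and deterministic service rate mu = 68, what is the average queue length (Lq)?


M/D/1: Lq = rho^2 / (2*(1-rho)) where rho = 42/68; Lq = 0.5

0.5


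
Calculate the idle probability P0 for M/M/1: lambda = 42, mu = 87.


P0 = 1 - rho = 1 - 42/87 = 0.5172

0.5172


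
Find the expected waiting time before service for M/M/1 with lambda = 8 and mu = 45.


rho = 8/45; Wq = rho/(mu - lambda) = 0.0048 hours

0.0048 hours


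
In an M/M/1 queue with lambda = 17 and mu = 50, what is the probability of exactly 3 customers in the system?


rho = 17/50; P(n) = (1-rho)*rho^n = (1-17/50)*(17/50)^3 = 0.0259

0.0259


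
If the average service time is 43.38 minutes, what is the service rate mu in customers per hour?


mu = 60 / avg_service_time = 60 / 43.38 = 1.38 per hour

1.38 per hour


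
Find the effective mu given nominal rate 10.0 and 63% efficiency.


Effective rate = mu * efficiency = 10.0 * 0.63 = 6.3 per hour

6.3 per hour


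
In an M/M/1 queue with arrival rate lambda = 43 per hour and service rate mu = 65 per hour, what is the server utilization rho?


rho = lambda/mu = 43/65 = 0.6615

0.6615


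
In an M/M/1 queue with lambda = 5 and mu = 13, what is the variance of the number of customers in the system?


rho = 5/13; Var(N) = rho/(1-rho)^2 = 1.02

1.02


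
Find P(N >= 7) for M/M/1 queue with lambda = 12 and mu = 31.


P(N >= 7) = rho^7 = (12/31)^7 = 0.0013

0.0013


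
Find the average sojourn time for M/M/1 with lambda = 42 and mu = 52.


W = 1/(mu - lambda) = 1/(52 - 42) = 0.1 hours

0.1 hours


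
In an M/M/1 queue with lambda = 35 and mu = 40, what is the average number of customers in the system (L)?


rho = 35/40; L = rho/(1-rho) = 7.0

7.0


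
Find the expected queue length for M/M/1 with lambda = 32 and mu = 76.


rho = 32/76; Lq = rho^2/(1-rho) = 0.31

0.31


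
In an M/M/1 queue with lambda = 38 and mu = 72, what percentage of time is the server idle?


Idle fraction = (1 - rho) * 100 = (1 - 38/72) * 100 = 47.2%

47.2%


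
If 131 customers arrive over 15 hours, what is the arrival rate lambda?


lambda = total arrivals / time = 131 / 15 = 8.73 per hour

8.73 per hour


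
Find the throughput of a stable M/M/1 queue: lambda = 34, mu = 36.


For a stable queue (lambda < mu), throughput = lambda = 34 per hour

34 per hour


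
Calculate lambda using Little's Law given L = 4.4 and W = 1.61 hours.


lambda = L / W = 4.4 / 1.61 = 2.73 per hour

2.73 per hour


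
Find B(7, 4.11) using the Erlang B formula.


B(N,A) = (A^N/N!) / sum(A^k/k!, k=0..N) with N=7, A=4.11 = 0.0685

0.0685


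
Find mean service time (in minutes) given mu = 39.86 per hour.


Mean service time = 60/mu = 60/39.86 = 1.51 minutes

1.51 minutes


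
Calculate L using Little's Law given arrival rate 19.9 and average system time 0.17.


L = lambda * W = 19.9 * 0.17 = 3.38

3.38


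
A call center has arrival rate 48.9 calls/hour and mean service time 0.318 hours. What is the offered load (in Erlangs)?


Offered load a = lambda * E[S] = 48.9 * 0.318 = 15.55 Erlangs

15.55 Erlangs


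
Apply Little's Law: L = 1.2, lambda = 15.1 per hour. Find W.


W = L / lambda = 1.2 / 15.1 = 0.0795 hours

0.0795 hours


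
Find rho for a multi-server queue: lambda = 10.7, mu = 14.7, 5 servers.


rho = lambda / (c * mu) = 10.7 / (5 * 14.7) = 0.1456

0.1456


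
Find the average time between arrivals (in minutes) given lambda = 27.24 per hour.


Mean interarrival time = 60/lambda = 60/27.24 = 2.2 minutes

2.2 minutes


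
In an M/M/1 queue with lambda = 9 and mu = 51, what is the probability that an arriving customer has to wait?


P(wait) = rho = lambda/mu = 9/51 = 0.1765

0.1765


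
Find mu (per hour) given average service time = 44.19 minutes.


mu = 60 / avg_service_time = 60 / 44.19 = 1.36 per hour

1.36 per hour


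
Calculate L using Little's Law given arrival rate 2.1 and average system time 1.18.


L = lambda * W = 2.1 * 1.18 = 2.48

2.48


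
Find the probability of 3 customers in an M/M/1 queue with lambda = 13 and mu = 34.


rho = 13/34; P(n) = (1-rho)*rho^n = (1-13/34)*(13/34)^3 = 0.0345

0.0345


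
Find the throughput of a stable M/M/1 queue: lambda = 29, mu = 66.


For a stable queue (lambda < mu), throughput = lambda = 29 per hour

29 per hour


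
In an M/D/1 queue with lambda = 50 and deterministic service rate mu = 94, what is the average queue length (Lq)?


M/D/1: Lq = rho^2 / (2*(1-rho)) where rho = 50/94; Lq = 0.3

0.3


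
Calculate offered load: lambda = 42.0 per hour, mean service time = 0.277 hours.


Offered load a = lambda * E[S] = 42.0 * 0.277 = 11.63 Erlangs

11.63 Erlangs


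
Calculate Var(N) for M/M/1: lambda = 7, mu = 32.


rho = 7/32; Var(N) = rho/(1-rho)^2 = 0.36

0.36


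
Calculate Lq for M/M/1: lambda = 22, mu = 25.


rho = 22/25; Lq = rho^2/(1-rho) = 6.45

6.45


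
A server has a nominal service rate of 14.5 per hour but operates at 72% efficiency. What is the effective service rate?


Effective rate = mu * efficiency = 14.5 * 0.72 = 10.44 per hour

10.44 per hour


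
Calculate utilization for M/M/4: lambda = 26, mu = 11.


rho = lambda/(c*mu) = 26/(4*11) = 0.5909

0.5909


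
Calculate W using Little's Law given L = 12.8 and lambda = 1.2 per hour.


W = L / lambda = 12.8 / 1.2 = 10.6667 hours

10.6667 hours


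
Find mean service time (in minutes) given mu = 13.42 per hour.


Mean service time = 60/mu = 60/13.42 = 4.47 minutes

4.47 minutes


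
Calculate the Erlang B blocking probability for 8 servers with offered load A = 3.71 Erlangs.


B(N,A) = (A^N/N!) / sum(A^k/k!, k=0..N) with N=8, A=3.71 = 0.0221

0.0221


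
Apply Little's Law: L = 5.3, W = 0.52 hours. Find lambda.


lambda = L / W = 5.3 / 0.52 = 10.19 per hour

10.19 per hour


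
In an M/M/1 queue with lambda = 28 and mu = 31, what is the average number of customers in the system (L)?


rho = 28/31; L = rho/(1-rho) = 9.33

9.33


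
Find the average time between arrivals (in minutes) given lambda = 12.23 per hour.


Mean interarrival time = 60/lambda = 60/12.23 = 4.91 minutes

4.91 minutes


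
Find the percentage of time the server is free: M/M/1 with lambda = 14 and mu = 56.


Idle fraction = (1 - rho) * 100 = (1 - 14/56) * 100 = 75.0%

75.0%


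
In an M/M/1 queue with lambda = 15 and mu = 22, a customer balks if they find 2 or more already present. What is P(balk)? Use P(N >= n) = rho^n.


P(N >= 2) = rho^2 = (15/22)^2 = 0.4649

0.4649


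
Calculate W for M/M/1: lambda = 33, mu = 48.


W = 1/(mu - lambda) = 1/(48 - 33) = 0.0667 hours

0.0667 hours


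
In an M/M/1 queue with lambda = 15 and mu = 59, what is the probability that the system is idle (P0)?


P0 = 1 - rho = 1 - 15/59 = 0.7458

0.7458


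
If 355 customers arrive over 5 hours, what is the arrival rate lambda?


lambda = total arrivals / time = 355 / 5 = 71.0 per hour

71.0 per hour


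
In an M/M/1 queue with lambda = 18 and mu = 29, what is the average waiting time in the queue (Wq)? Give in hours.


rho = 18/29; Wq = rho/(mu - lambda) = 0.0564 hours

0.0564 hours


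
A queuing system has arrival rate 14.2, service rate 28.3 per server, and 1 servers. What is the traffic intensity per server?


rho = lambda / (c * mu) = 14.2 / (1 * 28.3) = 0.5018

0.5018


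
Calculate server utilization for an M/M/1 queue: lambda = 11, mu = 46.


rho = lambda/mu = 11/46 = 0.2391

0.2391


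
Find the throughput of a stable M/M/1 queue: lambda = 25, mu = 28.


For a stable queue (lambda < mu), throughput = lambda = 25 per hour

25 per hour


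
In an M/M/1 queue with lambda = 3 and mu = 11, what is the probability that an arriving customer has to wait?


P(wait) = rho = lambda/mu = 3/11 = 0.2727

0.2727


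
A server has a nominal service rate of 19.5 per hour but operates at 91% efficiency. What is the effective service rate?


Effective rate = mu * efficiency = 19.5 * 0.91 = 17.75 per hour

17.75 per hour


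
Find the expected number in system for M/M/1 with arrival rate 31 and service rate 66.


rho = 31/66; L = rho/(1-rho) = 0.89

0.89


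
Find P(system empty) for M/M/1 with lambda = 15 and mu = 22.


P0 = 1 - rho = 1 - 15/22 = 0.3182

0.3182


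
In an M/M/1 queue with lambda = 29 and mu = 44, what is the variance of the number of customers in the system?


rho = 29/44; Var(N) = rho/(1-rho)^2 = 5.67

5.67


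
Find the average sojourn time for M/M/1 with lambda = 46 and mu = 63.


W = 1/(mu - lambda) = 1/(63 - 46) = 0.0588 hours

0.0588 hours


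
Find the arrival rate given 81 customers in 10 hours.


lambda = total arrivals / time = 81 / 10 = 8.1 per hour

8.1 per hour


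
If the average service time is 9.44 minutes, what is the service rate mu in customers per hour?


mu = 60 / avg_service_time = 60 / 9.44 = 6.36 per hour

6.36 per hour


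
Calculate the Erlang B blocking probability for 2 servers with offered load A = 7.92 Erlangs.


B(N,A) = (A^N/N!) / sum(A^k/k!, k=0..N) with N=2, A=7.92 = 0.7786

0.7786


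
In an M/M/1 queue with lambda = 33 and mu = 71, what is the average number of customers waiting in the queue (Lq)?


rho = 33/71; Lq = rho^2/(1-rho) = 0.4

0.4


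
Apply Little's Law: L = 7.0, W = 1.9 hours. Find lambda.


lambda = L / W = 7.0 / 1.9 = 3.68 per hour

3.68 per hour


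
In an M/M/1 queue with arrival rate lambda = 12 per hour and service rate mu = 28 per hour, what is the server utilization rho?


rho = lambda/mu = 12/28 = 0.4286

0.4286


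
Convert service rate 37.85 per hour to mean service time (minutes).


Mean service time = 60/mu = 60/37.85 = 1.59 minutes

1.59 minutes


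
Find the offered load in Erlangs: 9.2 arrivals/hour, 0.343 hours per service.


Offered load a = lambda * E[S] = 9.2 * 0.343 = 3.16 Erlangs

3.16 Erlangs


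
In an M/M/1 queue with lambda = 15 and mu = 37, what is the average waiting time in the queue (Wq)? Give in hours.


rho = 15/37; Wq = rho/(mu - lambda) = 0.0184 hours

0.0184 hours


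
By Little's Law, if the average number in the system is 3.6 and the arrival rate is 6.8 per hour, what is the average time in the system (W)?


W = L / lambda = 3.6 / 6.8 = 0.5294 hours

0.5294 hours


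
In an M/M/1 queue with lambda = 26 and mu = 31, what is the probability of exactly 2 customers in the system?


rho = 26/31; P(n) = (1-rho)*rho^n = (1-26/31)*(26/31)^2 = 0.1135

0.1135


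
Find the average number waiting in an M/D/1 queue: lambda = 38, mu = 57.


M/D/1: Lq = rho^2 / (2*(1-rho)) where rho = 38/57; Lq = 0.67

0.67


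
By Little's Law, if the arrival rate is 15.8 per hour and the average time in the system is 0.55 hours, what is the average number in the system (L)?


L = lambda * W = 15.8 * 0.55 = 8.69

8.69


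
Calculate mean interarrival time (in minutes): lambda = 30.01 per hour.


Mean interarrival time = 60/lambda = 60/30.01 = 2.0 minutes

2.0 minutes


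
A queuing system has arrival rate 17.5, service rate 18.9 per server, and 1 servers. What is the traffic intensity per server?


rho = lambda / (c * mu) = 17.5 / (1 * 18.9) = 0.9259

0.9259


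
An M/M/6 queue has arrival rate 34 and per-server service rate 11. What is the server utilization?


rho = lambda/(c*mu) = 34/(6*11) = 0.5152

0.5152


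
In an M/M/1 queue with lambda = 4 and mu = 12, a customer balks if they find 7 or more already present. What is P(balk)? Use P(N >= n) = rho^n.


P(N >= 7) = rho^7 = (4/12)^7 = 0.0005

0.0005


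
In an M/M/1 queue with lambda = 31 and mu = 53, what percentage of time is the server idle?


Idle fraction = (1 - rho) * 100 = (1 - 31/53) * 100 = 41.5%

41.5%


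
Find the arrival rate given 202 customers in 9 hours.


lambda = total arrivals / time = 202 / 9 = 22.44 per hour

22.44 per hour


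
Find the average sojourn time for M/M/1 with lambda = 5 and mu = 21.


W = 1/(mu - lambda) = 1/(21 - 5) = 0.0625 hours

0.0625 hours


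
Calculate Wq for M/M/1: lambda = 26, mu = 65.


rho = 26/65; Wq = rho/(mu - lambda) = 0.0103 hours

0.0103 hours


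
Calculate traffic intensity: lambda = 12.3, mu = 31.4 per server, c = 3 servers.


rho = lambda / (c * mu) = 12.3 / (3 * 31.4) = 0.1306

0.1306


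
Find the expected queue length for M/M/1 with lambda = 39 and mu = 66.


rho = 39/66; Lq = rho^2/(1-rho) = 0.85

0.85


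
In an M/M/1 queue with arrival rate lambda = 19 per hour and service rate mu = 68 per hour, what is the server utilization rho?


rho = lambda/mu = 19/68 = 0.2794

0.2794


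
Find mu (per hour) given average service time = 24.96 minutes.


mu = 60 / avg_service_time = 60 / 24.96 = 2.4 per hour

2.4 per hour


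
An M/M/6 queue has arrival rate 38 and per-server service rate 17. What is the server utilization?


rho = lambda/(c*mu) = 38/(6*17) = 0.3725

0.3725


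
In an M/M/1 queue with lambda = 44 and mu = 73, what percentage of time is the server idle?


Idle fraction = (1 - rho) * 100 = (1 - 44/73) * 100 = 39.7%

39.7%


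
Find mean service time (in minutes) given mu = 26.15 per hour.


Mean service time = 60/mu = 60/26.15 = 2.29 minutes

2.29 minutes


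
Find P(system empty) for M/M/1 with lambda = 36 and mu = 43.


P0 = 1 - rho = 1 - 36/43 = 0.1628

0.1628


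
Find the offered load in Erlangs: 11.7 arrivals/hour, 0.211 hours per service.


Offered load a = lambda * E[S] = 11.7 * 0.211 = 2.47 Erlangs

2.47 Erlangs


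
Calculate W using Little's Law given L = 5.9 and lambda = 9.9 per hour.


W = L / lambda = 5.9 / 9.9 = 0.596 hours

0.596 hours


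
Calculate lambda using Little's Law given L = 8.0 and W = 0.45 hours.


lambda = L / W = 8.0 / 0.45 = 17.78 per hour

17.78 per hour


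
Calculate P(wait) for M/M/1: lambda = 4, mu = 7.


P(wait) = rho = lambda/mu = 4/7 = 0.5714

0.5714


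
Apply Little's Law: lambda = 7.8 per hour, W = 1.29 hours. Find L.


L = lambda * W = 7.8 * 1.29 = 10.06

10.06


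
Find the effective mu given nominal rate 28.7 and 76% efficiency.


Effective rate = mu * efficiency = 28.7 * 0.76 = 21.81 per hour

21.81 per hour


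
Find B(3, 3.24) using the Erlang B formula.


B(N,A) = (A^N/N!) / sum(A^k/k!, k=0..N) with N=3, A=3.24 = 0.374

0.374


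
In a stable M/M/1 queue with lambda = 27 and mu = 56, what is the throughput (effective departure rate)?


For a stable queue (lambda < mu), throughput = lambda = 27 per hour

27 per hour


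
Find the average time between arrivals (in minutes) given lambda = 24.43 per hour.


Mean interarrival time = 60/lambda = 60/24.43 = 2.46 minutes

2.46 minutes


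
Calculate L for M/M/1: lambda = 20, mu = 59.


rho = 20/59; L = rho/(1-rho) = 0.51

0.51


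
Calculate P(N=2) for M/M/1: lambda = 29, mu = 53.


rho = 29/53; P(n) = (1-rho)*rho^n = (1-29/53)*(29/53)^2 = 0.1356

0.1356


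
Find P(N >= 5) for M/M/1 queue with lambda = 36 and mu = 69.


P(N >= 5) = rho^5 = (36/69)^5 = 0.0387

0.0387


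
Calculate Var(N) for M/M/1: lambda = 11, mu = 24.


rho = 11/24; Var(N) = rho/(1-rho)^2 = 1.56

1.56


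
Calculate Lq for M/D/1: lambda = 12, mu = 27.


M/D/1: Lq = rho^2 / (2*(1-rho)) where rho = 12/27; Lq = 0.18

0.18


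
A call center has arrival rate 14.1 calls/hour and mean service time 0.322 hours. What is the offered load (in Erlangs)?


Offered load a = lambda * E[S] = 14.1 * 0.322 = 4.54 Erlangs

4.54 Erlangs


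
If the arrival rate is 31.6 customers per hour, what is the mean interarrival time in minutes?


Mean interarrival time = 60/lambda = 60/31.6 = 1.9 minutes

1.9 minutes


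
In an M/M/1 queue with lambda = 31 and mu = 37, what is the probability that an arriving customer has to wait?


P(wait) = rho = lambda/mu = 31/37 = 0.8378

0.8378


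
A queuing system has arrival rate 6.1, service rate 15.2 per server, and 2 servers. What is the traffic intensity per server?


rho = lambda / (c * mu) = 6.1 / (2 * 15.2) = 0.2007

0.2007


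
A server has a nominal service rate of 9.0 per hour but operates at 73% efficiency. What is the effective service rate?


Effective rate = mu * efficiency = 9.0 * 0.73 = 6.57 per hour

6.57 per hour


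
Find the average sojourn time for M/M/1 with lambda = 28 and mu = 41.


W = 1/(mu - lambda) = 1/(41 - 28) = 0.0769 hours

0.0769 hours


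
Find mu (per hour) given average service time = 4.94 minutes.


mu = 60 / avg_service_time = 60 / 4.94 = 12.15 per hour

12.15 per hour


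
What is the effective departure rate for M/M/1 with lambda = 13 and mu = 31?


For a stable queue (lambda < mu), throughput = lambda = 13 per hour

13 per hour


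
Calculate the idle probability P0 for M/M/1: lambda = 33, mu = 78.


P0 = 1 - rho = 1 - 33/78 = 0.5769

0.5769


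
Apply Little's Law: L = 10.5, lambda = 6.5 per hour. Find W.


W = L / lambda = 10.5 / 6.5 = 1.6154 hours

1.6154 hours


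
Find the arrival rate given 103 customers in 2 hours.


lambda = total arrivals / time = 103 / 2 = 51.5 per hour

51.5 per hour


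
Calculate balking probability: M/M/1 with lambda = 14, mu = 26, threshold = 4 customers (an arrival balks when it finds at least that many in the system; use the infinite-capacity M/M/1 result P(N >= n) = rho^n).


P(N >= 4) = rho^4 = (14/26)^4 = 0.0841

0.0841


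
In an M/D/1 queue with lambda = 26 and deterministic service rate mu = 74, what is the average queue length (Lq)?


M/D/1: Lq = rho^2 / (2*(1-rho)) where rho = 26/74; Lq = 0.1

0.1


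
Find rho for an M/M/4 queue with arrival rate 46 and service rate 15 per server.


rho = lambda/(c*mu) = 46/(4*15) = 0.7667

0.7667


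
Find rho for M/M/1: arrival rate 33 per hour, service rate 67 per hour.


rho = lambda/mu = 33/67 = 0.4925

0.4925


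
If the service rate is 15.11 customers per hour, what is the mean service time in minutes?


Mean service time = 60/mu = 60/15.11 = 3.97 minutes

3.97 minutes


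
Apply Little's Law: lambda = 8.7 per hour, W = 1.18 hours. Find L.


L = lambda * W = 8.7 * 1.18 = 10.27

10.27


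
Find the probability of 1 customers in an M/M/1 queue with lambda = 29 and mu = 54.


rho = 29/54; P(n) = (1-rho)*rho^n = (1-29/54)*(29/54)^1 = 0.2486

0.2486


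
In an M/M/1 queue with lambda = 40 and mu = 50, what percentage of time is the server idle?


Idle fraction = (1 - rho) * 100 = (1 - 40/50) * 100 = 20.0%

20.0%


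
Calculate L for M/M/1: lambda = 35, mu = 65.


rho = 35/65; L = rho/(1-rho) = 1.17

1.17


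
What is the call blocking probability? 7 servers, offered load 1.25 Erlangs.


B(N,A) = (A^N/N!) / sum(A^k/k!, k=0..N) with N=7, A=1.25 = 0.0003

0.0003


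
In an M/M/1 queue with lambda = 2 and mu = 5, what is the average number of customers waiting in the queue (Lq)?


rho = 2/5; Lq = rho^2/(1-rho) = 0.27

0.27


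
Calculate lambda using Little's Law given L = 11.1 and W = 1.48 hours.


lambda = L / W = 11.1 / 1.48 = 7.5 per hour

7.5 per hour


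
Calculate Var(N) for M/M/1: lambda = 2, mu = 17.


rho = 2/17; Var(N) = rho/(1-rho)^2 = 0.15

0.15


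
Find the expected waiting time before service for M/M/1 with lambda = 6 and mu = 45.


rho = 6/45; Wq = rho/(mu - lambda) = 0.0034 hours

0.0034 hours


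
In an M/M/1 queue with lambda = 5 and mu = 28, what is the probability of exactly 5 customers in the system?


rho = 5/28; P(n) = (1-rho)*rho^n = (1-5/28)*(5/28)^5 = 0.0001

0.0001


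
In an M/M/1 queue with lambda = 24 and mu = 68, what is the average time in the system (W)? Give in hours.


W = 1/(mu - lambda) = 1/(68 - 24) = 0.0227 hours

0.0227 hours


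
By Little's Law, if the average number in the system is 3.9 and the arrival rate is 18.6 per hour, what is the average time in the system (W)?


W = L / lambda = 3.9 / 18.6 = 0.2097 hours

0.2097 hours


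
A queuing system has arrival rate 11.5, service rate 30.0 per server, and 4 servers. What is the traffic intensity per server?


rho = lambda / (c * mu) = 11.5 / (4 * 30.0) = 0.0958

0.0958


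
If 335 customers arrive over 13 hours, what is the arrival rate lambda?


lambda = total arrivals / time = 335 / 13 = 25.77 per hour

25.77 per hour


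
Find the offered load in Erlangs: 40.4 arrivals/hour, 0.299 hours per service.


Offered load a = lambda * E[S] = 40.4 * 0.299 = 12.08 Erlangs

12.08 Erlangs


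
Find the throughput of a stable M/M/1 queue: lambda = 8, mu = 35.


For a stable queue (lambda < mu), throughput = lambda = 8 per hour

8 per hour


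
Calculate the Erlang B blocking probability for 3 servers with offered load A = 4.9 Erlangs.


B(N,A) = (A^N/N!) / sum(A^k/k!, k=0..N) with N=3, A=4.9 = 0.5227

0.5227


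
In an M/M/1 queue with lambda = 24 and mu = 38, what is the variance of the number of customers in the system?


rho = 24/38; Var(N) = rho/(1-rho)^2 = 4.65

4.65


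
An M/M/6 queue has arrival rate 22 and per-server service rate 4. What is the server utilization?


rho = lambda/(c*mu) = 22/(6*4) = 0.9167

0.9167


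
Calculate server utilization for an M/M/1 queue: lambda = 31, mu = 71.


rho = lambda/mu = 31/71 = 0.4366

0.4366


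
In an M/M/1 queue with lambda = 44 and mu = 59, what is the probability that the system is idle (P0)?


P0 = 1 - rho = 1 - 44/59 = 0.2542

0.2542


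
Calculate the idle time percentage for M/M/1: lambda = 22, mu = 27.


Idle fraction = (1 - rho) * 100 = (1 - 22/27) * 100 = 18.5%

18.5%


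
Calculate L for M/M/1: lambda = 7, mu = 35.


rho = 7/35; L = rho/(1-rho) = 0.25

0.25


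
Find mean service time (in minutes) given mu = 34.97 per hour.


Mean service time = 60/mu = 60/34.97 = 1.72 minutes

1.72 minutes


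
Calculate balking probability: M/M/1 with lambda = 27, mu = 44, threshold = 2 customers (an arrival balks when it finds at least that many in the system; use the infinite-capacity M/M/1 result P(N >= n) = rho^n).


P(N >= 2) = rho^2 = (27/44)^2 = 0.3765

0.3765


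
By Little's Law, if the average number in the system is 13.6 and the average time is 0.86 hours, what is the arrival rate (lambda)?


lambda = L / W = 13.6 / 0.86 = 15.81 per hour

15.81 per hour


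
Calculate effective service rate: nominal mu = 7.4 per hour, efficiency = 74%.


Effective rate = mu * efficiency = 7.4 * 0.74 = 5.48 per hour

5.48 per hour


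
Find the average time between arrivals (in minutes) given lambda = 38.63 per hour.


Mean interarrival time = 60/lambda = 60/38.63 = 1.55 minutes

1.55 minutes


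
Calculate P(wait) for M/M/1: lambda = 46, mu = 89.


P(wait) = rho = lambda/mu = 46/89 = 0.5169

0.5169


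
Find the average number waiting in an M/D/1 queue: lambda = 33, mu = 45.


M/D/1: Lq = rho^2 / (2*(1-rho)) where rho = 33/45; Lq = 1.01

1.01


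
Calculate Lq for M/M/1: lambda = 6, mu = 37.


rho = 6/37; Lq = rho^2/(1-rho) = 0.03

0.03


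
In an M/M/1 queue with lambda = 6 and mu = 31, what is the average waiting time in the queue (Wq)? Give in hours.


rho = 6/31; Wq = rho/(mu - lambda) = 0.0077 hours

0.0077 hours


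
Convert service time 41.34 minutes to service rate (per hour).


mu = 60 / avg_service_time = 60 / 41.34 = 1.45 per hour

1.45 per hour


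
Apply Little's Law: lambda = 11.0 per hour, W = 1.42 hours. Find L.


L = lambda * W = 11.0 * 1.42 = 15.62

15.62


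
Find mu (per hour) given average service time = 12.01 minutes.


mu = 60 / avg_service_time = 60 / 12.01 = 5.0 per hour

5.0 per hour


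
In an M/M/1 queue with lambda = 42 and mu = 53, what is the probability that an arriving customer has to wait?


P(wait) = rho = lambda/mu = 42/53 = 0.7925

0.7925


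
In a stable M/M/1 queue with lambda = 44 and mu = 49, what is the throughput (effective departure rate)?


For a stable queue (lambda < mu), throughput = lambda = 44 per hour

44 per hour


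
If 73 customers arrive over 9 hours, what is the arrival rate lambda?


lambda = total arrivals / time = 73 / 9 = 8.11 per hour

8.11 per hour


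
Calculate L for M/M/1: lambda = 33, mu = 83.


rho = 33/83; L = rho/(1-rho) = 0.66

0.66


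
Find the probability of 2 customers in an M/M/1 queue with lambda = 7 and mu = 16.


rho = 7/16; P(n) = (1-rho)*rho^n = (1-7/16)*(7/16)^2 = 0.1077

0.1077


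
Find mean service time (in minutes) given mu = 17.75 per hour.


Mean service time = 60/mu = 60/17.75 = 3.38 minutes

3.38 minutes


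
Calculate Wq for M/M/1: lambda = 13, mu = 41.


rho = 13/41; Wq = rho/(mu - lambda) = 0.0113 hours

0.0113 hours


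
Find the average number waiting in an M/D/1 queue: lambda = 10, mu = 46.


M/D/1: Lq = rho^2 / (2*(1-rho)) where rho = 10/46; Lq = 0.03

0.03


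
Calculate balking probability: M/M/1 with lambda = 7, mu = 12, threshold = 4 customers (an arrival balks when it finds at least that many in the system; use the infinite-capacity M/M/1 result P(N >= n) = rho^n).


P(N >= 4) = rho^4 = (7/12)^4 = 0.1158

0.1158


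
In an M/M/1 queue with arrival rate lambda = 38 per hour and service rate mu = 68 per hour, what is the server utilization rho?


rho = lambda/mu = 38/68 = 0.5588

0.5588


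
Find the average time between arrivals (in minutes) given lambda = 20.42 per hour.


Mean interarrival time = 60/lambda = 60/20.42 = 2.94 minutes

2.94 minutes


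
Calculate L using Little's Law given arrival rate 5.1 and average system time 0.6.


L = lambda * W = 5.1 * 0.6 = 3.06

3.06


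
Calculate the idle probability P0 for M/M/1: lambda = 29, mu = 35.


P0 = 1 - rho = 1 - 29/35 = 0.1714

0.1714


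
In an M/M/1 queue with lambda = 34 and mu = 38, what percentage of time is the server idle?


Idle fraction = (1 - rho) * 100 = (1 - 34/38) * 100 = 10.5%

10.5%


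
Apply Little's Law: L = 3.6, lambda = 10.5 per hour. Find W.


W = L / lambda = 3.6 / 10.5 = 0.3429 hours

0.3429 hours


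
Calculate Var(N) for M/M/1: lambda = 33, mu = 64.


rho = 33/64; Var(N) = rho/(1-rho)^2 = 2.2

2.2


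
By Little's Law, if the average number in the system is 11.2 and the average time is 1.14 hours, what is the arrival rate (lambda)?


lambda = L / W = 11.2 / 1.14 = 9.82 per hour

9.82 per hour


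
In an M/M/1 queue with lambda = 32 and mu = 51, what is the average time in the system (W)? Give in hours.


W = 1/(mu - lambda) = 1/(51 - 32) = 0.0526 hours

0.0526 hours


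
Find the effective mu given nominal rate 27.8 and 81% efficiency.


Effective rate = mu * efficiency = 27.8 * 0.81 = 22.52 per hour

22.52 per hour


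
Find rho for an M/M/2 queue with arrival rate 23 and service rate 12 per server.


rho = lambda/(c*mu) = 23/(2*12) = 0.9583

0.9583


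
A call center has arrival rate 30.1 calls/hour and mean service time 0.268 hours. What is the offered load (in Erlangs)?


Offered load a = lambda * E[S] = 30.1 * 0.268 = 8.07 Erlangs

8.07 Erlangs


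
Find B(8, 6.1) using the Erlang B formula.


B(N,A) = (A^N/N!) / sum(A^k/k!, k=0..N) with N=8, A=6.1 = 0.1274

0.1274


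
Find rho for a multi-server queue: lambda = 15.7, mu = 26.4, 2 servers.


rho = lambda / (c * mu) = 15.7 / (2 * 26.4) = 0.2973

0.2973


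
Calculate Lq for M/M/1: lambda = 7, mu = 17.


rho = 7/17; Lq = rho^2/(1-rho) = 0.29

0.29


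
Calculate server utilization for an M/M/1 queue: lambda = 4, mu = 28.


rho = lambda/mu = 4/28 = 0.1429

0.1429


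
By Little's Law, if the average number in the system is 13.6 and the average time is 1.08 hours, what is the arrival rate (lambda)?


lambda = L / W = 13.6 / 1.08 = 12.59 per hour

12.59 per hour


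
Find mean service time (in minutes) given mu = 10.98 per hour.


Mean service time = 60/mu = 60/10.98 = 5.46 minutes

5.46 minutes


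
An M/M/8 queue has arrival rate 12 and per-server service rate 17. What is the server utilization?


rho = lambda/(c*mu) = 12/(8*17) = 0.0882

0.0882


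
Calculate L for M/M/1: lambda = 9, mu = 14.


rho = 9/14; L = rho/(1-rho) = 1.8

1.8


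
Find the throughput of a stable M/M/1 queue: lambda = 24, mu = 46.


For a stable queue (lambda < mu), throughput = lambda = 24 per hour

24 per hour


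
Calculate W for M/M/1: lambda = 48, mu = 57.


W = 1/(mu - lambda) = 1/(57 - 48) = 0.1111 hours

0.1111 hours


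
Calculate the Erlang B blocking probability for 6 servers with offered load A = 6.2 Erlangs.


B(N,A) = (A^N/N!) / sum(A^k/k!, k=0..N) with N=6, A=6.2 = 0.2788

0.2788


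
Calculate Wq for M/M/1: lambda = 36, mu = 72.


rho = 36/72; Wq = rho/(mu - lambda) = 0.0139 hours

0.0139 hours


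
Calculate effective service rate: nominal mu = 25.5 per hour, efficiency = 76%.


Effective rate = mu * efficiency = 25.5 * 0.76 = 19.38 per hour

19.38 per hour


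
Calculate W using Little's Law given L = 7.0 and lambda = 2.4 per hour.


W = L / lambda = 7.0 / 2.4 = 2.9167 hours

2.9167 hours


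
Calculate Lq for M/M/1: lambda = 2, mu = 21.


rho = 2/21; Lq = rho^2/(1-rho) = 0.01

0.01


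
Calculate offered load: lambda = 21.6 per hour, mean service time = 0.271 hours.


Offered load a = lambda * E[S] = 21.6 * 0.271 = 5.85 Erlangs

5.85 Erlangs


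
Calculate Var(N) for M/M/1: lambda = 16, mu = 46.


rho = 16/46; Var(N) = rho/(1-rho)^2 = 0.82

0.82


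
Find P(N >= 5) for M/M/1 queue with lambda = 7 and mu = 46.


P(N >= 5) = rho^5 = (7/46)^5 = 0.0001

0.0001


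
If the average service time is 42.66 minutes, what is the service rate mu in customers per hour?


mu = 60 / avg_service_time = 60 / 42.66 = 1.41 per hour

1.41 per hour


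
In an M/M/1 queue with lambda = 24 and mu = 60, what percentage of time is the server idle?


Idle fraction = (1 - rho) * 100 = (1 - 24/60) * 100 = 60.0%

60.0%


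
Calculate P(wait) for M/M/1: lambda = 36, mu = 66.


P(wait) = rho = lambda/mu = 36/66 = 0.5455

0.5455


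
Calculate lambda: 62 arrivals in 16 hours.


lambda = total arrivals / time = 62 / 16 = 3.88 per hour

3.88 per hour


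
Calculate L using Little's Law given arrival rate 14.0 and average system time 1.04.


L = lambda * W = 14.0 * 1.04 = 14.56

14.56


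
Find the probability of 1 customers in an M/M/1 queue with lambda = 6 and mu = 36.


rho = 6/36; P(n) = (1-rho)*rho^n = (1-6/36)*(6/36)^1 = 0.1389

0.1389


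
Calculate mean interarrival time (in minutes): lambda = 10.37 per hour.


Mean interarrival time = 60/lambda = 60/10.37 = 5.79 minutes

5.79 minutes


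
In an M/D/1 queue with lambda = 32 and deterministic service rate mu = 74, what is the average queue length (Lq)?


M/D/1: Lq = rho^2 / (2*(1-rho)) where rho = 32/74; Lq = 0.16

0.16


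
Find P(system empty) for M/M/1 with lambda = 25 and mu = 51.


P0 = 1 - rho = 1 - 25/51 = 0.5098

0.5098


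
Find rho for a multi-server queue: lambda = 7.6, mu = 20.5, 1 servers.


rho = lambda / (c * mu) = 7.6 / (1 * 20.5) = 0.3707

0.3707


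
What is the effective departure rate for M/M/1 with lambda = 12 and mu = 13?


For a stable queue (lambda < mu), throughput = lambda = 12 per hour

12 per hour


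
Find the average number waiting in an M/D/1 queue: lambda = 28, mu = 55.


M/D/1: Lq = rho^2 / (2*(1-rho)) where rho = 28/55; Lq = 0.26

0.26


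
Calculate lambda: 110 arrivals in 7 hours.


lambda = total arrivals / time = 110 / 7 = 15.71 per hour

15.71 per hour


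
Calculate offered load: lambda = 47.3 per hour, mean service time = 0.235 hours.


Offered load a = lambda * E[S] = 47.3 * 0.235 = 11.12 Erlangs

11.12 Erlangs


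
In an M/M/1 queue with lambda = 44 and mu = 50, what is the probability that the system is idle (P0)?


P0 = 1 - rho = 1 - 44/50 = 0.12

0.12


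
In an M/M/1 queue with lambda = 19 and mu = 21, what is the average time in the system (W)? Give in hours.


W = 1/(mu - lambda) = 1/(21 - 19) = 0.5 hours

0.5 hours


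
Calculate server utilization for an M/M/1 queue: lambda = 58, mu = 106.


rho = lambda/mu = 58/106 = 0.5472

0.5472


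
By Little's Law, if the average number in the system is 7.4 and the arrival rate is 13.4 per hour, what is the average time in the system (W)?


W = L / lambda = 7.4 / 13.4 = 0.5522 hours

0.5522 hours


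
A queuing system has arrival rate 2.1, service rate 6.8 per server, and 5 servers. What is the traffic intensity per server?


rho = lambda / (c * mu) = 2.1 / (5 * 6.8) = 0.0618

0.0618


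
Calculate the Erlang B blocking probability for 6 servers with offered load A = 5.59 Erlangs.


B(N,A) = (A^N/N!) / sum(A^k/k!, k=0..N) with N=6, A=5.59 = 0.2356

0.2356


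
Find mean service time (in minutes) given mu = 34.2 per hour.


Mean service time = 60/mu = 60/34.2 = 1.75 minutes

1.75 minutes


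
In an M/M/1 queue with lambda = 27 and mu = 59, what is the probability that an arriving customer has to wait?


P(wait) = rho = lambda/mu = 27/59 = 0.4576

0.4576


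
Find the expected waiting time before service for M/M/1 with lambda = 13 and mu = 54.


rho = 13/54; Wq = rho/(mu - lambda) = 0.0059 hours

0.0059 hours


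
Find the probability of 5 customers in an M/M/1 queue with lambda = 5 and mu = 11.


rho = 5/11; P(n) = (1-rho)*rho^n = (1-5/11)*(5/11)^5 = 0.0106

0.0106


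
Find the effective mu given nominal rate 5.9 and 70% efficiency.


Effective rate = mu * efficiency = 5.9 * 0.7 = 4.13 per hour

4.13 per hour


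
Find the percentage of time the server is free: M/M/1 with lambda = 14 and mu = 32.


Idle fraction = (1 - rho) * 100 = (1 - 14/32) * 100 = 56.3%

56.3%


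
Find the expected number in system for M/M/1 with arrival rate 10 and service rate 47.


rho = 10/47; L = rho/(1-rho) = 0.27

0.27


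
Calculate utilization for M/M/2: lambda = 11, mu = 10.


rho = lambda/(c*mu) = 11/(2*10) = 0.55

0.55


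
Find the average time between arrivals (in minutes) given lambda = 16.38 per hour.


Mean interarrival time = 60/lambda = 60/16.38 = 3.66 minutes

3.66 minutes


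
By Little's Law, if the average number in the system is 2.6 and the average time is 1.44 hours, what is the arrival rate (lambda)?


lambda = L / W = 2.6 / 1.44 = 1.81 per hour

1.81 per hour


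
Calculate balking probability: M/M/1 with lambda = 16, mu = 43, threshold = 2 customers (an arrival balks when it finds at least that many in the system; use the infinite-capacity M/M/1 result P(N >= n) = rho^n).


P(N >= 2) = rho^2 = (16/43)^2 = 0.1385

0.1385


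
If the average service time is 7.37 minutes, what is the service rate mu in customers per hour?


mu = 60 / avg_service_time = 60 / 7.37 = 8.14 per hour

8.14 per hour


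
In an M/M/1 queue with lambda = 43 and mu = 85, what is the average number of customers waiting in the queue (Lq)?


rho = 43/85; Lq = rho^2/(1-rho) = 0.52

0.52


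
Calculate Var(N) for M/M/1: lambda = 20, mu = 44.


rho = 20/44; Var(N) = rho/(1-rho)^2 = 1.53

1.53


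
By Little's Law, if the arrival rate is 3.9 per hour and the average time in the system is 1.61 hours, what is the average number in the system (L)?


L = lambda * W = 3.9 * 1.61 = 6.28

6.28


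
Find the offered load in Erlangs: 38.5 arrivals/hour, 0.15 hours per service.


Offered load a = lambda * E[S] = 38.5 * 0.15 = 5.78 Erlangs

5.78 Erlangs


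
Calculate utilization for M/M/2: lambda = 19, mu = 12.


rho = lambda/(c*mu) = 19/(2*12) = 0.7917

0.7917


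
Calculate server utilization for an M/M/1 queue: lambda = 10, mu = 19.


rho = lambda/mu = 10/19 = 0.5263

0.5263


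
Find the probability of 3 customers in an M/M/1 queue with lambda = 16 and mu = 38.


rho = 16/38; P(n) = (1-rho)*rho^n = (1-16/38)*(16/38)^3 = 0.0432

0.0432


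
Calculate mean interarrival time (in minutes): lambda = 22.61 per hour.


Mean interarrival time = 60/lambda = 60/22.61 = 2.65 minutes

2.65 minutes


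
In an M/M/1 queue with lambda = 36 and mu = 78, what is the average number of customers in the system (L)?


rho = 36/78; L = rho/(1-rho) = 0.86

0.86


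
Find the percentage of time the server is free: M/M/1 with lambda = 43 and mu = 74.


Idle fraction = (1 - rho) * 100 = (1 - 43/74) * 100 = 41.9%

41.9%


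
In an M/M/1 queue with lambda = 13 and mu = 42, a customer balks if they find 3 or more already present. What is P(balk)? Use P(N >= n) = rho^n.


P(N >= 3) = rho^3 = (13/42)^3 = 0.0297

0.0297
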